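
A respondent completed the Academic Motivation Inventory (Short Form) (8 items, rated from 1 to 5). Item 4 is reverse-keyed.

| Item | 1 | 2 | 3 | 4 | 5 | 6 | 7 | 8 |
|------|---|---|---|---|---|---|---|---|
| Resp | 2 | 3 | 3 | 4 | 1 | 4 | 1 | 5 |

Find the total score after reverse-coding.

Raw sum = 23. Reverse-keyed items: 4; their raw sum = 4.
Each reversal replaces raw with 6 − raw, changing the total by 6 − 2·raw per item.
Total = 23 + 1·6 − 2·4 = 23 + 6 − 8 = 21

21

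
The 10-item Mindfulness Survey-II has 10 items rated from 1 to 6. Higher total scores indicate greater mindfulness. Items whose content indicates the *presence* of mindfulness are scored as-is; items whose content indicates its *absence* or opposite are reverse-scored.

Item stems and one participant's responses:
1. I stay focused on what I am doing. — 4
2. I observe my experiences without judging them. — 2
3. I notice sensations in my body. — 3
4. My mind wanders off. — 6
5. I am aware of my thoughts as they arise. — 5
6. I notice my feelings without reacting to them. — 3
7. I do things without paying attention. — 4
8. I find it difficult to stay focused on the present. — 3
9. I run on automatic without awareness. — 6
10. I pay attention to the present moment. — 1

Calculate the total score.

Items 4, 7, 8, 9 describe the absence/opposite of mindfulness → reverse-score.
reverse-coded value = 7 − response.
  item 1: 4
  item 2: 2
  item 3: 3
  item 4: 7 − 6 = 1
  item 5: 5
  item 6: 3
  item 7: 7 − 4 = 3
  item 8: 7 − 3 = 4
  item 9: 7 − 6 = 1
  item 10: 1
Total = 4 + 2 + 3 + 1 + 5 + 3 + 3 + 4 + 1 + 1 = 27

27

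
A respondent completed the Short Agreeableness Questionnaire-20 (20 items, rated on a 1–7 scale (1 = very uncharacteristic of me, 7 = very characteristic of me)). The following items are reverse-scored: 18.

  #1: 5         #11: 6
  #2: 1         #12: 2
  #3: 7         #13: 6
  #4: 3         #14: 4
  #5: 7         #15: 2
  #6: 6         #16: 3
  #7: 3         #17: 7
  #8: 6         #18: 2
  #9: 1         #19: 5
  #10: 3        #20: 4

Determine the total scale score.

87

Raw sum = 83. Reverse-scored items: 18; their raw sum = 2.
Each reversal replaces raw with 8 − raw, changing the total by 8 − 2·raw per item.
Total = 83 + 1·8 − 2·2 = 83 + 8 − 4 = 87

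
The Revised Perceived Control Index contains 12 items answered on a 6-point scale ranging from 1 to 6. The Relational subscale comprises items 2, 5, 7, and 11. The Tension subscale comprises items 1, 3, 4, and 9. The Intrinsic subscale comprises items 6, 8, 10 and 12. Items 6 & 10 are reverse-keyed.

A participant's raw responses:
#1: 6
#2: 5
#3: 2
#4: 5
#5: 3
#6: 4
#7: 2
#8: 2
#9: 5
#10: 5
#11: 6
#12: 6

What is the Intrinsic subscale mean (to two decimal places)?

3.25

Intrinsic items: 6, 8, 10, 12.
Of these, items 6 & 10 are reverse-keyed; reversed = (1+6) − raw = 7 − raw.
  item 6: 7 − 4 = 3
  item 8: 2
  item 10: 7 − 5 = 2
  item 12: 6
Sum = 3 + 2 + 2 + 6 = 13
Mean = 13 / 4 = 3.25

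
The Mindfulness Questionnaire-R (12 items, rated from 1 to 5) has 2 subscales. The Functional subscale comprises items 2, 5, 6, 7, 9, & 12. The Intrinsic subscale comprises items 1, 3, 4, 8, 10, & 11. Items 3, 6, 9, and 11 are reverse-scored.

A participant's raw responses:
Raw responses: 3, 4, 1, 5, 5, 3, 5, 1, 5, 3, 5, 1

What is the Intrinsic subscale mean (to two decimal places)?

Intrinsic items: 1, 3, 4, 8, 10, 11.
Of these, items 3 and 11 are reverse-scored; reversed = (1+5) − raw = 6 − raw.
  item 1: 3
  item 3: 6 − 1 = 5
  item 4: 5
  item 8: 1
  item 10: 3
  item 11: 6 − 5 = 1
Sum = 3 + 5 + 5 + 1 + 3 + 1 = 18
Mean = 18 / 6 = 3.00

3.00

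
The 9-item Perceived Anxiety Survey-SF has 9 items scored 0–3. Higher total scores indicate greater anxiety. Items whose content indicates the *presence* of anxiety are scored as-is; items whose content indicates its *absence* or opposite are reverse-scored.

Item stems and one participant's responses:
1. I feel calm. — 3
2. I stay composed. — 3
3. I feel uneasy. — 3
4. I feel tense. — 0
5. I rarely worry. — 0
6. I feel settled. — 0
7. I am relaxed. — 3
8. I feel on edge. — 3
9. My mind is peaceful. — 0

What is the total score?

Items 1, 2, 5, 6, 7, 9 describe the absence/opposite of anxiety → reverse-score.
on a 0–3 scale, reversed = 3 − raw.
  item 1: 3 − 3 = 0
  item 2: 3 − 3 = 0
  item 3: 3
  item 4: 0
  item 5: 3 − 0 = 3
  item 6: 3 − 0 = 3
  item 7: 3 − 3 = 0
  item 8: 3
  item 9: 3 − 0 = 3
Total = 0 + 0 + 3 + 0 + 3 + 3 + 0 + 3 + 3 = 15

15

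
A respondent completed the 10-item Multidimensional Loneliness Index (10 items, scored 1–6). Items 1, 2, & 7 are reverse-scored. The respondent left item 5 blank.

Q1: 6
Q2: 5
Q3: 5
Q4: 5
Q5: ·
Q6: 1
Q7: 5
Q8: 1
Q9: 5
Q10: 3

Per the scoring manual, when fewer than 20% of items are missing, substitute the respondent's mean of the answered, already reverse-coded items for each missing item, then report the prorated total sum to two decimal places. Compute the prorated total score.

Reverse-coded (reverse-coded value = 7 − response):
  item 1: 7 − 6 = 1
  item 2: 7 − 5 = 2
  item 7: 7 − 5 = 2
Completed scored items (9 of 10): 1, 2, 5, 5, 1, 2, 1, 5, 3; sum = 25.
Person mean = 25 / 9 ≈ 2.7778
Prorated total = (25 / 9) × 10 = 27.78 (to 2 dp)

27.78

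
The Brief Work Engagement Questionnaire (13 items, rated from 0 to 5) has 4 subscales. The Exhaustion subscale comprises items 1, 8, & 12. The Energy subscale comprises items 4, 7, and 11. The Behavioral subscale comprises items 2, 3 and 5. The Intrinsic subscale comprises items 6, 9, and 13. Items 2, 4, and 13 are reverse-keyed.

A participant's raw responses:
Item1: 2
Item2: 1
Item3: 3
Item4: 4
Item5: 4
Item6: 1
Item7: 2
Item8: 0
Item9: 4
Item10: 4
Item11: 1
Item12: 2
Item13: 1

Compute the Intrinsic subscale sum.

Intrinsic items: 6, 9, 13.
Of these, item 13 is reverse-keyed; on a 0–5 scale, reversed = 5 − raw.
  item 6: 1
  item 9: 4
  item 13: 5 − 1 = 4
Sum = 1 + 4 + 4 = 9

9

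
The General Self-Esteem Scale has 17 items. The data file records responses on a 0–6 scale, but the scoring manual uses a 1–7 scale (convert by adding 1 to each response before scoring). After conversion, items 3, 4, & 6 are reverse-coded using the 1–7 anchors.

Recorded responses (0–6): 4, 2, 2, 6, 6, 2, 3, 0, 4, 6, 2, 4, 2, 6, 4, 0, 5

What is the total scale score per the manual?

73

Convert to 1–7: 5, 3, 3, 7, 7, 3, 4, 1, 5, 7, 3, 5, 3, 7, 5, 1, 6
Reverse-coded (on a 1–7 scale, reversed = 8 − raw):
  item 3: 8 − 3 = 5
  item 4: 8 − 7 = 1
  item 6: 8 − 3 = 5
Scored: 5, 3, 5, 1, 7, 5, 4, 1, 5, 7, 3, 5, 3, 7, 5, 1, 6
Total = 73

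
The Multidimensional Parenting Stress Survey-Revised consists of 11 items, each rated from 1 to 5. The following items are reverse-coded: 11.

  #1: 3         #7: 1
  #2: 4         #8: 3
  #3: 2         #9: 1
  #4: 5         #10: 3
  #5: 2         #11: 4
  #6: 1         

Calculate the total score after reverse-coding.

Raw sum = 29. Reverse-coded items: 11; their raw sum = 4.
Each reversal replaces raw with 6 − raw, changing the total by 6 − 2·raw per item.
Total = 29 + 1·6 − 2·4 = 29 + 6 − 8 = 27

27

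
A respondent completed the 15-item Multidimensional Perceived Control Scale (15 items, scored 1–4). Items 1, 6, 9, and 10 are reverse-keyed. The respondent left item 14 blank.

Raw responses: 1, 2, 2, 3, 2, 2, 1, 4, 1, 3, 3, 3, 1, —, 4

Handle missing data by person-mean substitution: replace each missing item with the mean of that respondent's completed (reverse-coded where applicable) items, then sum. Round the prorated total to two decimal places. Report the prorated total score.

Reverse-coded (reverse-coded value = 5 − response):
  item 1: 5 − 1 = 4
  item 6: 5 − 2 = 3
  item 9: 5 − 1 = 4
  item 10: 5 − 3 = 2
Completed scored items (14 of 15): 4, 2, 2, 3, 2, 3, 1, 4, 4, 2, 3, 3, 1, 4; sum = 38.
Person mean = 38 / 14 ≈ 2.7143
Prorated total = (38 / 14) × 15 = 40.71 (to 2 dp)

40.71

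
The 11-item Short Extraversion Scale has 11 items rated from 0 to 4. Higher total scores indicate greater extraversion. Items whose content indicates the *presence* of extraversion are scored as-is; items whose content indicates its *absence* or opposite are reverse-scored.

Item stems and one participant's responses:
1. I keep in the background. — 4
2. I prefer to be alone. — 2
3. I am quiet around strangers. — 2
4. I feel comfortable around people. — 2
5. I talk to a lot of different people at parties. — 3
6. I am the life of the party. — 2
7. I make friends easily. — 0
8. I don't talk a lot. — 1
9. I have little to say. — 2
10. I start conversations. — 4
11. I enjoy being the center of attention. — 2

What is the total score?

Items 1, 2, 3, 8, 9 describe the absence/opposite of extraversion → reverse-score.
reverse-coded value = 4 − response.
  item 1: 4 − 4 = 0
  item 2: 4 − 2 = 2
  item 3: 4 − 2 = 2
  item 4: 2
  item 5: 3
  item 6: 2
  item 7: 0
  item 8: 4 − 1 = 3
  item 9: 4 − 2 = 2
  item 10: 4
  item 11: 2
Total = 0 + 2 + 2 + 2 + 3 + 2 + 0 + 3 + 2 + 4 + 2 = 22

22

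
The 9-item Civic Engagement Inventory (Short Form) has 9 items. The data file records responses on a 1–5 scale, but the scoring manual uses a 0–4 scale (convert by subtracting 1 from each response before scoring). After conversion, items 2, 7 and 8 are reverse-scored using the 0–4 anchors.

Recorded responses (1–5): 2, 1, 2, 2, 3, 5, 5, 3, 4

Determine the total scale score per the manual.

18

Convert to 0–4: 1, 0, 1, 1, 2, 4, 4, 2, 3
Reverse-coded (reversed = (0+4) − raw = 4 − raw):
  item 2: 4 − 0 = 4
  item 7: 4 − 4 = 0
  item 8: 4 − 2 = 2
Scored: 1, 4, 1, 1, 2, 4, 0, 2, 3
Total = 18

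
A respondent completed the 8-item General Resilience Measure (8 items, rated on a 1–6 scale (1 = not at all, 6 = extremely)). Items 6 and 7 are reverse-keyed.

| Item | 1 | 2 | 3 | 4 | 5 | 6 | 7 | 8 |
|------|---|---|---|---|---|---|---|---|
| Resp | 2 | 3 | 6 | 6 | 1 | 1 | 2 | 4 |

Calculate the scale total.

33

Reverse-coded items (on a 1–6 scale, reversed = 7 − raw):
  item 6: 7 − 1 = 6
  item 7: 7 − 2 = 5
Scored responses: 2, 3, 6, 6, 1, 6, 5, 4
Total = 2 + 3 + 6 + 6 + 1 + 6 + 5 + 4 = 33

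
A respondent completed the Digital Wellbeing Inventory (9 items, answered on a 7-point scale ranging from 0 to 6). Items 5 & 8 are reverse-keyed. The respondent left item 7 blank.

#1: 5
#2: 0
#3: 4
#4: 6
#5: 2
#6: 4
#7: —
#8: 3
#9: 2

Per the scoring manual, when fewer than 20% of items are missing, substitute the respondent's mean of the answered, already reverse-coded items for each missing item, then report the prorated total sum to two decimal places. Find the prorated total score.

Reverse-coded (reverse-coded value = 6 − response):
  item 5: 6 − 2 = 4
  item 8: 6 − 3 = 3
Completed scored items (8 of 9): 5, 0, 4, 6, 4, 4, 3, 2; sum = 28.
Person mean = 28 / 8 ≈ 3.5000
Prorated total = (28 / 8) × 9 = 31.50 (to 2 dp)

31.50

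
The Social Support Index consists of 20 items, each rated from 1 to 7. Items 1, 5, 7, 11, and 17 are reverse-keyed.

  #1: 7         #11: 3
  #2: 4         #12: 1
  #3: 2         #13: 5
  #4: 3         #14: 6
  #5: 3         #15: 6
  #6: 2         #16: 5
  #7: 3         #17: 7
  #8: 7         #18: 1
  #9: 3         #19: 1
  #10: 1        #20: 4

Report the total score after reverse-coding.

68

Reversing items 1, 5, 7, 11 and 17 with 8 − raw:
Total = (8−7) + 4 + 2 + 3 + (8−3) + 2 + (8−3) + 7 + 3 + 1 + (8−3) + 1 + 5 + 6 + 6 + 5 + (8−7) + 1 + 1 + 4
      = 1 + 4 + 2 + 3 + 5 + 2 + 5 + 7 + 3 + 1 + 5 + 1 + 5 + 6 + 6 + 5 + 1 + 1 + 1 + 4 = 68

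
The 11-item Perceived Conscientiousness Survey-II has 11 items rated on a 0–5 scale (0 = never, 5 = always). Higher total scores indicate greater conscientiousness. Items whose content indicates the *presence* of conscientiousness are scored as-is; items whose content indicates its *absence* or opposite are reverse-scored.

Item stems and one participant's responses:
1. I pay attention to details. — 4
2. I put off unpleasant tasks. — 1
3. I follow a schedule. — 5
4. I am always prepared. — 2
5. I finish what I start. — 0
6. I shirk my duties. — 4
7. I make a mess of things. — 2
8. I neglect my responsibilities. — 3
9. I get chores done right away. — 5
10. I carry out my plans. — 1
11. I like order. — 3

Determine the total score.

30

Items 2, 6, 7, 8 describe the absence/opposite of conscientiousness → reverse-score.
on a 0–5 scale, reversed = 5 − raw.
  item 1: 4
  item 2: 5 − 1 = 4
  item 3: 5
  item 4: 2
  item 5: 0
  item 6: 5 − 4 = 1
  item 7: 5 − 2 = 3
  item 8: 5 − 3 = 2
  item 9: 5
  item 10: 1
  item 11: 3
Total = 4 + 4 + 5 + 2 + 0 + 1 + 3 + 2 + 5 + 1 + 3 = 30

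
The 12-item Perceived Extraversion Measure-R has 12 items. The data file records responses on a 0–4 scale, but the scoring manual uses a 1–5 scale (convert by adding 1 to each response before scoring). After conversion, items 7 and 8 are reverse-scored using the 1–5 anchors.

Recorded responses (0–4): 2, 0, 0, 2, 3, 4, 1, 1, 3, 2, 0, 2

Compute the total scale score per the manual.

36

Convert to 1–5: 3, 1, 1, 3, 4, 5, 2, 2, 4, 3, 1, 3
Reverse-coded (reversed = (1+5) − raw = 6 − raw):
  item 7: 6 − 2 = 4
  item 8: 6 − 2 = 4
Scored: 3, 1, 1, 3, 4, 5, 4, 4, 4, 3, 1, 3
Total = 36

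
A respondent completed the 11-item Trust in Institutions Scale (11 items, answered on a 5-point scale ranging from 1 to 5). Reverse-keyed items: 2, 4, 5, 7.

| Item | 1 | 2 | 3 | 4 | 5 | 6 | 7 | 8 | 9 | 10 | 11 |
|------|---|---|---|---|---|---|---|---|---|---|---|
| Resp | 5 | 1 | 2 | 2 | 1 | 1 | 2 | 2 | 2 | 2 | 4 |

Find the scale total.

Reverse-keyed items use 6 − raw:
  item 2: 6 − 1 = 5
  item 4: 6 − 2 = 4
  item 5: 6 − 1 = 5
  item 7: 6 − 2 = 4
Scored items: 5, 5, 2, 4, 5, 1, 4, 2, 2, 2, 4
Total = 5 + 5 + 2 + 4 + 5 + 1 + 4 + 2 + 2 + 2 + 4 = 36

36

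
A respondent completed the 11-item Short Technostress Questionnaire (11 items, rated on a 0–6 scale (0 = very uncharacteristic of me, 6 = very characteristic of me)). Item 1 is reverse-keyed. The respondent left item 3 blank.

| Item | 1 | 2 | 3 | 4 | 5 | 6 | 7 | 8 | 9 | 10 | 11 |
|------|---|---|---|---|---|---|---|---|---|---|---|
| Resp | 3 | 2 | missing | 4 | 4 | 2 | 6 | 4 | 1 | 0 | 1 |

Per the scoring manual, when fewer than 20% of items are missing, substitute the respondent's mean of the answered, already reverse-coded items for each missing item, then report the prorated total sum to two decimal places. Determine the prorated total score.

Reverse-coded (reversed = (0+6) − raw = 6 − raw):
  item 1: 6 − 3 = 3
Completed scored items (10 of 11): 3, 2, 4, 4, 2, 6, 4, 1, 0, 1; sum = 27.
Person mean = 27 / 10 ≈ 2.7000
Prorated total = (27 / 10) × 11 = 29.70 (to 2 dp)

29.70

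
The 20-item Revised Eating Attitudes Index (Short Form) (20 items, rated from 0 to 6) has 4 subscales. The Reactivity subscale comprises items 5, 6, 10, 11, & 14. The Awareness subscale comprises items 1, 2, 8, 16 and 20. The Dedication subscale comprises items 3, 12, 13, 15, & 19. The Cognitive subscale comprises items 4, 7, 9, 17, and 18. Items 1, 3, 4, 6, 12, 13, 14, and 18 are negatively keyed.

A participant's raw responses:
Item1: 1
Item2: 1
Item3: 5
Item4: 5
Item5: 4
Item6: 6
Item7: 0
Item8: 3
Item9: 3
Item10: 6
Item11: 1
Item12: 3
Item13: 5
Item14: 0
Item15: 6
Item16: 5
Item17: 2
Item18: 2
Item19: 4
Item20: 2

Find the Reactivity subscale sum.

17

Reactivity items: 5, 6, 10, 11, 14.
Of these, items 6 & 14 are negatively keyed; reversed = (0+6) − raw = 6 − raw.
  item 5: 4
  item 6: 6 − 6 = 0
  item 10: 6
  item 11: 1
  item 14: 6 − 0 = 6
Sum = 4 + 0 + 6 + 1 + 6 = 17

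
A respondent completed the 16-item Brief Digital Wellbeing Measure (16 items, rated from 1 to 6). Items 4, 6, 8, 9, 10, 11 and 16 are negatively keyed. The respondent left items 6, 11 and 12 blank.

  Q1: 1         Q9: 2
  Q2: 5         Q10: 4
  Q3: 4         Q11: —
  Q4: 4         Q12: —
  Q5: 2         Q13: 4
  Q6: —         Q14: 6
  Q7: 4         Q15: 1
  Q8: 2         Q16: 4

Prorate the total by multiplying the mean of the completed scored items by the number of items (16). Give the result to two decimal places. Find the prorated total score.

56.62

Reverse-coded (reverse-coded value = 7 − response):
  item 4: 7 − 4 = 3
  item 8: 7 − 2 = 5
  item 9: 7 − 2 = 5
  item 10: 7 − 4 = 3
  item 16: 7 − 4 = 3
Completed scored items (13 of 16): 1, 5, 4, 3, 2, 4, 5, 5, 3, 4, 6, 1, 3; sum = 46.
Person mean = 46 / 13 ≈ 3.5385
Prorated total = (46 / 13) × 16 = 56.62 (to 2 dp)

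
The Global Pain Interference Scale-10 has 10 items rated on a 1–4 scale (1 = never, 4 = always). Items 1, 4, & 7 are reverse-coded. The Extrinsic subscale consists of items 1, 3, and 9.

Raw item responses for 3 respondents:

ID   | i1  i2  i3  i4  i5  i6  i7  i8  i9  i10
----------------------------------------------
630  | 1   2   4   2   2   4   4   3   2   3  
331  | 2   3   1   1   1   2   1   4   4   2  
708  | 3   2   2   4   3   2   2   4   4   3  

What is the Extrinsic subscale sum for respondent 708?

Respondent 708 raw: 3, 2, 2, 4, 3, 2, 2, 4, 4, 3.
Extrinsic items: 1, 3, 9.
Reverse-coded (reversed = (1+4) − raw = 5 − raw):
  item 1: 5 − 3 = 2
  item 3: 2
  item 9: 4
Sum = 2 + 2 + 4 = 8

8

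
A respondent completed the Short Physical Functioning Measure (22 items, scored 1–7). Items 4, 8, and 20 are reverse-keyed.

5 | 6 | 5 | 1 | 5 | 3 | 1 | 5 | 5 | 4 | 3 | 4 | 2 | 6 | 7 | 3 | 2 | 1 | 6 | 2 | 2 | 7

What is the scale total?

Reversing items 4, 8, and 20 with 8 − raw:
Total = 5 + 6 + 5 + (8−1) + 5 + 3 + 1 + (8−5) + 5 + 4 + 3 + 4 + 2 + 6 + 7 + 3 + 2 + 1 + 6 + (8−2) + 2 + 7
      = 5 + 6 + 5 + 7 + 5 + 3 + 1 + 3 + 5 + 4 + 3 + 4 + 2 + 6 + 7 + 3 + 2 + 1 + 6 + 6 + 2 + 7 = 93

93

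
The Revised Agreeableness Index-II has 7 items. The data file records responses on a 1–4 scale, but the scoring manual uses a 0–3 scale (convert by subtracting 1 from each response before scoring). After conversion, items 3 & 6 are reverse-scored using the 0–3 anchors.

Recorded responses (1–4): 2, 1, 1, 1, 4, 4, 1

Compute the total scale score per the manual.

7

Convert to 0–3: 1, 0, 0, 0, 3, 3, 0
Reverse-coded (on a 0–3 scale, reversed = 3 − raw):
  item 3: 3 − 0 = 3
  item 6: 3 − 3 = 0
Scored: 1, 0, 3, 0, 3, 0, 0
Total = 7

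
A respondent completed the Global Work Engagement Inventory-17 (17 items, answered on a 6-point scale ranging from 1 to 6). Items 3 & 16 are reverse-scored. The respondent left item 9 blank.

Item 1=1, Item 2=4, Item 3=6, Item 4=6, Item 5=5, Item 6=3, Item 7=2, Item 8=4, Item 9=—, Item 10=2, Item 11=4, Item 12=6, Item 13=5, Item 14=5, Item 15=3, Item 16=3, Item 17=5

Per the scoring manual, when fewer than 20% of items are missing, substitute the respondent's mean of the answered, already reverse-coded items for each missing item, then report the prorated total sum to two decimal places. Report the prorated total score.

63.75

Reverse-coded (reverse-coded value = 7 − response):
  item 3: 7 − 6 = 1
  item 16: 7 − 3 = 4
Completed scored items (16 of 17): 1, 4, 1, 6, 5, 3, 2, 4, 2, 4, 6, 5, 5, 3, 4, 5; sum = 60.
Person mean = 60 / 16 ≈ 3.7500
Prorated total = (60 / 16) × 17 = 63.75 (to 2 dp)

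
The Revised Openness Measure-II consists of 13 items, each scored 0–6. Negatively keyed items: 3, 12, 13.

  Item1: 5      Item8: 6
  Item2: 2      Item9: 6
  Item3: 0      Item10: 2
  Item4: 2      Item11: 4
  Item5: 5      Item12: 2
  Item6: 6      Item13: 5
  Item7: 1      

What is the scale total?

50

Reversing items 3, 12 and 13 with 6 − raw:
Total = 5 + 2 + (6−0) + 2 + 5 + 6 + 1 + 6 + 6 + 2 + 4 + (6−2) + (6−5)
      = 5 + 2 + 6 + 2 + 5 + 6 + 1 + 6 + 6 + 2 + 4 + 4 + 1 = 50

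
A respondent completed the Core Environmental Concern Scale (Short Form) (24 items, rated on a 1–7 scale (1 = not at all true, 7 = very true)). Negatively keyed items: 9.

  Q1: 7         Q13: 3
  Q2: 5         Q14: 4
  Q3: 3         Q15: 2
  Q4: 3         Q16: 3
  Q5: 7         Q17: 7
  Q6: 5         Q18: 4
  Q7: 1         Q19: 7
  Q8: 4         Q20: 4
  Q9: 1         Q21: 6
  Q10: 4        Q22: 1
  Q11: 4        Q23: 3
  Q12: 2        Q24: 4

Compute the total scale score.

Raw sum = 94. Negatively keyed items: 9; their raw sum = 1.
Each reversal replaces raw with 8 − raw, changing the total by 8 − 2·raw per item.
Total = 94 + 1·8 − 2·1 = 94 + 8 − 2 = 100

100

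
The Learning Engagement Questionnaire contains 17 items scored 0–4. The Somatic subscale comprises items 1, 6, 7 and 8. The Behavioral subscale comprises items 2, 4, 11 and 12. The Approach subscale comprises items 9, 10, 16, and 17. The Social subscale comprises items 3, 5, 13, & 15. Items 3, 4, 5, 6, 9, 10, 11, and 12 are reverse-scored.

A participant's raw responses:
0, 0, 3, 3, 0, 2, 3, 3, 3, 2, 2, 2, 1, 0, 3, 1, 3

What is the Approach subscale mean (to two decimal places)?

1.75

Approach items: 9, 10, 16, 17.
Of these, items 9 & 10 are reverse-scored; reversed = (0+4) − raw = 4 − raw.
  item 9: 4 − 3 = 1
  item 10: 4 − 2 = 2
  item 16: 1
  item 17: 3
Sum = 1 + 2 + 1 + 3 = 7
Mean = 7 / 4 = 1.75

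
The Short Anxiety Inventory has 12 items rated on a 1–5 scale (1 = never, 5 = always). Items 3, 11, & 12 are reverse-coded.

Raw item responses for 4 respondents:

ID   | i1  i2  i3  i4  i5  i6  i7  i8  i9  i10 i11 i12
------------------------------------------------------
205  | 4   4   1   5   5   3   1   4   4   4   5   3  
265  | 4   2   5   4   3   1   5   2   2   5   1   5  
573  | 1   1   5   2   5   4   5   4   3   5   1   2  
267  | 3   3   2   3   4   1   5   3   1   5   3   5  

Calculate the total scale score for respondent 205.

Respondent 205 raw: 4, 4, 1, 5, 5, 3, 1, 4, 4, 4, 5, 3.
Reverse-coded (reverse-coded value = 6 − response):
  item 1: 4
  item 2: 4
  item 3: 6 − 1 = 5
  item 4: 5
  item 5: 5
  item 6: 3
  item 7: 1
  item 8: 4
  item 9: 4
  item 10: 4
  item 11: 6 − 5 = 1
  item 12: 6 − 3 = 3
Sum = 4 + 4 + 5 + 5 + 5 + 3 + 1 + 4 + 4 + 4 + 1 + 3 = 43

43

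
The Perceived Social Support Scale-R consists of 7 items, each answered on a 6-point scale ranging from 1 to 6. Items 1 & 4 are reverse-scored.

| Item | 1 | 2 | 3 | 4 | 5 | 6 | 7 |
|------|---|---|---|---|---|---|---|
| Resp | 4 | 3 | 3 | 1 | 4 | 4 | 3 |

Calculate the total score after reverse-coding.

Reversing items 1 and 4 with 7 − raw:
Total = (7−4) + 3 + 3 + (7−1) + 4 + 4 + 3
      = 3 + 3 + 3 + 6 + 4 + 4 + 3 = 26

26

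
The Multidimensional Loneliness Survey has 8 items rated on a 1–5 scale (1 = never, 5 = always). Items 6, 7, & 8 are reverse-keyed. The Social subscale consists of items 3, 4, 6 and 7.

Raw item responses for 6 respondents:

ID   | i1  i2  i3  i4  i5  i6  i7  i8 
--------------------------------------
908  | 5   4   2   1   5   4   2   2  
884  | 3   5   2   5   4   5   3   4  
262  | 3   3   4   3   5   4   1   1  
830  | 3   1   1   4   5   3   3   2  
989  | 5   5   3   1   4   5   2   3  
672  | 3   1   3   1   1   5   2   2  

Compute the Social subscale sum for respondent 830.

11

Respondent 830 raw: 3, 1, 1, 4, 5, 3, 3, 2.
Social items: 3, 4, 6, 7.
Reverse-coded (reversed = (1+5) − raw = 6 − raw):
  item 3: 1
  item 4: 4
  item 6: 6 − 3 = 3
  item 7: 6 − 3 = 3
Sum = 1 + 4 + 3 + 3 = 11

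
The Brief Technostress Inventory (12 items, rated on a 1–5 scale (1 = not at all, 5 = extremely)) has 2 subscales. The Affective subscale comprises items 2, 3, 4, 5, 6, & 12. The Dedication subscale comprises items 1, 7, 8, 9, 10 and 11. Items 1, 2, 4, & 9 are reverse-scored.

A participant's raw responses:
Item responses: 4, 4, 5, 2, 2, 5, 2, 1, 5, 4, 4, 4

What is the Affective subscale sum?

22

Affective items: 2, 3, 4, 5, 6, 12.
Of these, items 2 & 4 are reverse-scored; reverse-coded value = 6 − response.
  item 2: 6 − 4 = 2
  item 3: 5
  item 4: 6 − 2 = 4
  item 5: 2
  item 6: 5
  item 12: 4
Sum = 2 + 5 + 4 + 2 + 5 + 4 = 22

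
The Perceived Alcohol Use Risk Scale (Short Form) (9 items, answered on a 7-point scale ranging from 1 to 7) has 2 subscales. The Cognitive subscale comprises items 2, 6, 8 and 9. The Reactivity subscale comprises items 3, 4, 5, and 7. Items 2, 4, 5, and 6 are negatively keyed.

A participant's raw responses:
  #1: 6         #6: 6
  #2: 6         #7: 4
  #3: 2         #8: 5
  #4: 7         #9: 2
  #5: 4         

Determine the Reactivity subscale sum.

11

Reactivity items: 3, 4, 5, 7.
Of these, items 4 and 5 are negatively keyed; reversed = (1+7) − raw = 8 − raw.
  item 3: 2
  item 4: 8 − 7 = 1
  item 5: 8 − 4 = 4
  item 7: 4
Sum = 2 + 1 + 4 + 4 = 11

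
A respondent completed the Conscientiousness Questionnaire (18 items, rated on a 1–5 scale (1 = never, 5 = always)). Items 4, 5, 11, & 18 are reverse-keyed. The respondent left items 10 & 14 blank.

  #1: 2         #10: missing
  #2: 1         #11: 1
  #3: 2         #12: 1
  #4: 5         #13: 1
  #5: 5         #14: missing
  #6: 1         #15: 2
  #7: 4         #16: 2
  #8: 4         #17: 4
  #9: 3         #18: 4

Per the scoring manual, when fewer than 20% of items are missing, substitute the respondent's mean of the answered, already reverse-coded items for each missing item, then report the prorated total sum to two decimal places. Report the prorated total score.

40.50

Reverse-coded (reversed = (1+5) − raw = 6 − raw):
  item 4: 6 − 5 = 1
  item 5: 6 − 5 = 1
  item 11: 6 − 1 = 5
  item 18: 6 − 4 = 2
Completed scored items (16 of 18): 2, 1, 2, 1, 1, 1, 4, 4, 3, 5, 1, 1, 2, 2, 4, 2; sum = 36.
Person mean = 36 / 16 ≈ 2.2500
Prorated total = (36 / 16) × 18 = 40.50 (to 2 dp)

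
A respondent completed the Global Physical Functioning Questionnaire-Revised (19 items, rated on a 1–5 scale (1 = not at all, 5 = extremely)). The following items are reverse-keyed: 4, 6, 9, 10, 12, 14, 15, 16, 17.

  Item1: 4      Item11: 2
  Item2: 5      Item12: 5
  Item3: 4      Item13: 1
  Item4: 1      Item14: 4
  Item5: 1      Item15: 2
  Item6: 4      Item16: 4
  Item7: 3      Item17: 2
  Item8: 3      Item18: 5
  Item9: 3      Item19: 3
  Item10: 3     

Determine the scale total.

Reverse-coded items (reverse-coded value = 6 − response):
  item 4: 6 − 1 = 5
  item 6: 6 − 4 = 2
  item 9: 6 − 3 = 3
  item 10: 6 − 3 = 3
  item 12: 6 − 5 = 1
  item 14: 6 − 4 = 2
  item 15: 6 − 2 = 4
  item 16: 6 − 4 = 2
  item 17: 6 − 2 = 4
Scored items: 4, 5, 4, 5, 1, 2, 3, 3, 3, 3, 2, 1, 1, 2, 4, 2, 4, 5, 3
Total = 4 + 5 + 4 + 5 + 1 + 2 + 3 + 3 + 3 + 3 + 2 + 1 + 1 + 2 + 4 + 2 + 4 + 5 + 3 = 57

57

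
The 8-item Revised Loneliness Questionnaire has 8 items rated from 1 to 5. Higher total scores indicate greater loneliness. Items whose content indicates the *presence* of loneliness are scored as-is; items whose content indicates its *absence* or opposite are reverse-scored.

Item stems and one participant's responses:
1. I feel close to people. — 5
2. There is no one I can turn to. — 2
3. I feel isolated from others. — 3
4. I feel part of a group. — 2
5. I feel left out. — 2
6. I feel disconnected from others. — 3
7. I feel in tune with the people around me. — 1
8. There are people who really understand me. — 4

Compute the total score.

Items 1, 4, 7, 8 describe the absence/opposite of loneliness → reverse-score.
reversed = (1+5) − raw = 6 − raw.
  item 1: 6 − 5 = 1
  item 2: 2
  item 3: 3
  item 4: 6 − 2 = 4
  item 5: 2
  item 6: 3
  item 7: 6 − 1 = 5
  item 8: 6 − 4 = 2
Total = 1 + 2 + 3 + 4 + 2 + 3 + 5 + 2 = 22

22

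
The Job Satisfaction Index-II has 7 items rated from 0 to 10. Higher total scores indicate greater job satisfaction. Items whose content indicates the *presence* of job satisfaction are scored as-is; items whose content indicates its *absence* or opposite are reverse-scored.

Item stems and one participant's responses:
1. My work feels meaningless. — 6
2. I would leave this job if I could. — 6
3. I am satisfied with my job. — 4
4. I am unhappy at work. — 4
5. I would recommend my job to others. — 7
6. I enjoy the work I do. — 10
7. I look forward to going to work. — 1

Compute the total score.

36

Items 1, 2, 4 describe the absence/opposite of job satisfaction → reverse-score.
reversed = (0+10) − raw = 10 − raw.
  item 1: 10 − 6 = 4
  item 2: 10 − 6 = 4
  item 3: 4
  item 4: 10 − 4 = 6
  item 5: 7
  item 6: 10
  item 7: 1
Total = 4 + 4 + 4 + 6 + 7 + 10 + 1 = 36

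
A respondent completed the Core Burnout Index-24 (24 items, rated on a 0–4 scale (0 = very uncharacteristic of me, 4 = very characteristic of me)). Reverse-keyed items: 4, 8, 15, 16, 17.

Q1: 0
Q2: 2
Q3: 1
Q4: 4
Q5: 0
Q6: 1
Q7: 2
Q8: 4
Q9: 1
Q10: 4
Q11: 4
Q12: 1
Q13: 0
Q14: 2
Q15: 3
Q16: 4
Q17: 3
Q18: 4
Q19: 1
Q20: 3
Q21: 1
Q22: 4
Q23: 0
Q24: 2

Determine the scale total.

35

Apply reverse scoring (on a 0–4 scale, reversed = 4 − raw):
  item 4: 4 − 4 = 0
  item 8: 4 − 4 = 0
  item 15: 4 − 3 = 1
  item 16: 4 − 4 = 0
  item 17: 4 − 3 = 1
After reverse-coding: 0, 2, 1, 0, 0, 1, 2, 0, 1, 4, 4, 1, 0, 2, 1, 0, 1, 4, 1, 3, 1, 4, 0, 2
Total = 0 + 2 + 1 + 0 + 0 + 1 + 2 + 0 + 1 + 4 + 4 + 1 + 0 + 2 + 1 + 0 + 1 + 4 + 1 + 3 + 1 + 4 + 0 + 2 = 35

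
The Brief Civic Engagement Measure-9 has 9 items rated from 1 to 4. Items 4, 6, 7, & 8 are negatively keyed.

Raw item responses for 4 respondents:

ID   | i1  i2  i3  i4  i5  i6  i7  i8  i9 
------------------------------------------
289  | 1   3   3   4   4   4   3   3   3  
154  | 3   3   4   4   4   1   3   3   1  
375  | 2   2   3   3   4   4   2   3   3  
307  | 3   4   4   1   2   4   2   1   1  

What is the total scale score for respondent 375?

Respondent 375 raw: 2, 2, 3, 3, 4, 4, 2, 3, 3.
Reverse-coded (reversed = (1+4) − raw = 5 − raw):
  item 1: 2
  item 2: 2
  item 3: 3
  item 4: 5 − 3 = 2
  item 5: 4
  item 6: 5 − 4 = 1
  item 7: 5 − 2 = 3
  item 8: 5 − 3 = 2
  item 9: 3
Sum = 2 + 2 + 3 + 2 + 4 + 1 + 3 + 2 + 3 = 22

22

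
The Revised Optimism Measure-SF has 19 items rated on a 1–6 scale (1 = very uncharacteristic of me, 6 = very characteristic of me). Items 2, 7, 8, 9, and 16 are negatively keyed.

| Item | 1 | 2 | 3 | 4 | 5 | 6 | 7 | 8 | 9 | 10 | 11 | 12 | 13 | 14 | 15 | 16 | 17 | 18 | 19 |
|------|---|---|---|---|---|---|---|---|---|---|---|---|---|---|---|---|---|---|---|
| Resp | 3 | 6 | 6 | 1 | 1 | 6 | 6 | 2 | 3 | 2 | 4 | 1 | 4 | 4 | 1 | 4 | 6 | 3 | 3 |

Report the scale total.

59

Reverse-coded items (on a 1–6 scale, reversed = 7 − raw):
  item 2: 7 − 6 = 1
  item 7: 7 − 6 = 1
  item 8: 7 − 2 = 5
  item 9: 7 − 3 = 4
  item 16: 7 − 4 = 3
After reverse-coding: 3, 1, 6, 1, 1, 6, 1, 5, 4, 2, 4, 1, 4, 4, 1, 3, 6, 3, 3
Total = 3 + 1 + 6 + 1 + 1 + 6 + 1 + 5 + 4 + 2 + 4 + 1 + 4 + 4 + 1 + 3 + 6 + 3 + 3 = 59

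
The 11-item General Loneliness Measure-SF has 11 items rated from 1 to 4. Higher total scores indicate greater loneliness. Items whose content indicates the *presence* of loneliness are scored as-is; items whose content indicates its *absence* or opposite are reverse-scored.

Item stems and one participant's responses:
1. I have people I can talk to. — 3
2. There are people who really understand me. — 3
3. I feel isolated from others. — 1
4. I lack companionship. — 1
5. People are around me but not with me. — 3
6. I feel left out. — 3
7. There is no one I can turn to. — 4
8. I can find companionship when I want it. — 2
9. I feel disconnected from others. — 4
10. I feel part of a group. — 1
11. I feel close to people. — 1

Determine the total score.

31

Items 1, 2, 8, 10, 11 describe the absence/opposite of loneliness → reverse-score.
reversed = (1+4) − raw = 5 − raw.
  item 1: 5 − 3 = 2
  item 2: 5 − 3 = 2
  item 3: 1
  item 4: 1
  item 5: 3
  item 6: 3
  item 7: 4
  item 8: 5 − 2 = 3
  item 9: 4
  item 10: 5 − 1 = 4
  item 11: 5 − 1 = 4
Total = 2 + 2 + 1 + 1 + 3 + 3 + 4 + 3 + 4 + 4 + 4 = 31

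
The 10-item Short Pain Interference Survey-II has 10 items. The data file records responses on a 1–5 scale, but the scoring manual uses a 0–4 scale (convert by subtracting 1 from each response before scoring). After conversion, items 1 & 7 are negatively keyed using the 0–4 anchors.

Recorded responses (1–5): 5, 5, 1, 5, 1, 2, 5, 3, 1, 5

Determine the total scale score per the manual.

15

Convert to 0–4: 4, 4, 0, 4, 0, 1, 4, 2, 0, 4
Reverse-coded (reversed = (0+4) − raw = 4 − raw):
  item 1: 4 − 4 = 0
  item 7: 4 − 4 = 0
Scored: 0, 4, 0, 4, 0, 1, 0, 2, 0, 4
Total = 15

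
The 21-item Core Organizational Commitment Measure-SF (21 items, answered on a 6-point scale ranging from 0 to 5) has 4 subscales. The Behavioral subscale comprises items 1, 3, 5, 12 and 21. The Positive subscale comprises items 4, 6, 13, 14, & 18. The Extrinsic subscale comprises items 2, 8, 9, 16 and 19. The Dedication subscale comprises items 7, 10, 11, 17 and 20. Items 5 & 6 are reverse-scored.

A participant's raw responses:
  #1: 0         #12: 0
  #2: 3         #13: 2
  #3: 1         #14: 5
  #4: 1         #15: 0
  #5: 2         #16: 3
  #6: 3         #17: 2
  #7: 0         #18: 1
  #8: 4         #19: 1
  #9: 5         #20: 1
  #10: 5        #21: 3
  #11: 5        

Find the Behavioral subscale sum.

7

Behavioral items: 1, 3, 5, 12, 21.
Of these, item 5 is reverse-scored; reversed = (0+5) − raw = 5 − raw.
  item 1: 0
  item 3: 1
  item 5: 5 − 2 = 3
  item 12: 0
  item 21: 3
Sum = 0 + 1 + 3 + 0 + 3 = 7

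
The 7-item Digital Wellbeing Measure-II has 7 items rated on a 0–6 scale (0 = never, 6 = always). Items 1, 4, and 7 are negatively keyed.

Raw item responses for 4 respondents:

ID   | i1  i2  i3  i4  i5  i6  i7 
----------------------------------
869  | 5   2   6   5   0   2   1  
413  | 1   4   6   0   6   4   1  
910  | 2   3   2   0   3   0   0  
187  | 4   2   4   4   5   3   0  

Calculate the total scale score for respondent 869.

17

Respondent 869 raw: 5, 2, 6, 5, 0, 2, 1.
Reverse-coded (on a 0–6 scale, reversed = 6 − raw):
  item 1: 6 − 5 = 1
  item 2: 2
  item 3: 6
  item 4: 6 − 5 = 1
  item 5: 0
  item 6: 2
  item 7: 6 − 1 = 5
Sum = 1 + 2 + 6 + 1 + 0 + 2 + 5 = 17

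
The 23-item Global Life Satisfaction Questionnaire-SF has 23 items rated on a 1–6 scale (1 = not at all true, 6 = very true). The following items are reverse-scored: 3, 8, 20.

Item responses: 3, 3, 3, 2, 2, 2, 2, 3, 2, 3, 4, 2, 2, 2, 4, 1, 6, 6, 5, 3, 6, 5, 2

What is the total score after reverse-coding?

76

Apply reverse scoring (reversed = (1+6) − raw = 7 − raw):
  item 3: 7 − 3 = 4
  item 8: 7 − 3 = 4
  item 20: 7 − 3 = 4
After reverse-coding: 3, 3, 4, 2, 2, 2, 2, 4, 2, 3, 4, 2, 2, 2, 4, 1, 6, 6, 5, 4, 6, 5, 2
Total = 3 + 3 + 4 + 2 + 2 + 2 + 2 + 4 + 2 + 3 + 4 + 2 + 2 + 2 + 4 + 1 + 6 + 6 + 5 + 4 + 6 + 5 + 2 = 76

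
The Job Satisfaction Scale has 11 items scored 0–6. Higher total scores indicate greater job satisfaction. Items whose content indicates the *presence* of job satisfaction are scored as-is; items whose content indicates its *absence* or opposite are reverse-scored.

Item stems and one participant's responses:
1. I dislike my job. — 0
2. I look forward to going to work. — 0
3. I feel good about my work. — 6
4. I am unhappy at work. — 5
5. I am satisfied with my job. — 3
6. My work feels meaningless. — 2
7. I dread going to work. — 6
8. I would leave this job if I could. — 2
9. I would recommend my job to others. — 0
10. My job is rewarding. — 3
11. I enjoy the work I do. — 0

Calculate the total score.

Items 1, 4, 6, 7, 8 describe the absence/opposite of job satisfaction → reverse-score.
reverse-coded value = 6 − response.
  item 1: 6 − 0 = 6
  item 2: 0
  item 3: 6
  item 4: 6 − 5 = 1
  item 5: 3
  item 6: 6 − 2 = 4
  item 7: 6 − 6 = 0
  item 8: 6 − 2 = 4
  item 9: 0
  item 10: 3
  item 11: 0
Total = 6 + 0 + 6 + 1 + 3 + 4 + 0 + 4 + 0 + 3 + 0 = 27

27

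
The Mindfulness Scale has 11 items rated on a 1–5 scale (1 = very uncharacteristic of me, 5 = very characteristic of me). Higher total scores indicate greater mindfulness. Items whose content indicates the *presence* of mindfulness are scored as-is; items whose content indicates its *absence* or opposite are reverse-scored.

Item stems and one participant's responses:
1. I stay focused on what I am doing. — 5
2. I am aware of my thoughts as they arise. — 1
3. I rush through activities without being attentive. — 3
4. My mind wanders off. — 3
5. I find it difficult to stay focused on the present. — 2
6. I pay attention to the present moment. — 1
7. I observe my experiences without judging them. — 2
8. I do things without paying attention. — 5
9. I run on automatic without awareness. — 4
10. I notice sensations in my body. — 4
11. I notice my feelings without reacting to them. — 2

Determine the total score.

Items 3, 4, 5, 8, 9 describe the absence/opposite of mindfulness → reverse-score.
on a 1–5 scale, reversed = 6 − raw.
  item 1: 5
  item 2: 1
  item 3: 6 − 3 = 3
  item 4: 6 − 3 = 3
  item 5: 6 − 2 = 4
  item 6: 1
  item 7: 2
  item 8: 6 − 5 = 1
  item 9: 6 − 4 = 2
  item 10: 4
  item 11: 2
Total = 5 + 1 + 3 + 3 + 4 + 1 + 2 + 1 + 2 + 4 + 2 = 28

28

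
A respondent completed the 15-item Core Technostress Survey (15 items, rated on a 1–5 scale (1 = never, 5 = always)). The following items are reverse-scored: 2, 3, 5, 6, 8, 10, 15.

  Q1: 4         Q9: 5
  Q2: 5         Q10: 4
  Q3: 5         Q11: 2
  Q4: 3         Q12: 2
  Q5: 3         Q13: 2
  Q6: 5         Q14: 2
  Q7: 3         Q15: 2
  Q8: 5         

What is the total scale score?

36

Raw sum = 52. Reverse-scored items: 2, 3, 5, 6, 8, 10, 15; their raw sum = 29.
Each reversal replaces raw with 6 − raw, changing the total by 6 − 2·raw per item.
Total = 52 + 7·6 − 2·29 = 52 + 42 − 58 = 36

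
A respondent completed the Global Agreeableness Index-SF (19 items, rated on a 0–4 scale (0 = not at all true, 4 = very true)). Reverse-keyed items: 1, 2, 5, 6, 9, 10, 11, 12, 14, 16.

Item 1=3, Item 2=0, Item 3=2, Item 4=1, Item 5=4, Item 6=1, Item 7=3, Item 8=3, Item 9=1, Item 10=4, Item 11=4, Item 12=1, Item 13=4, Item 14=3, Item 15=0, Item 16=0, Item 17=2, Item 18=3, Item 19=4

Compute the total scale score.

41

Reversing items 1, 2, 5, 6, 9, 10, 11, 12, 14, and 16 with 4 − raw:
Total = (4−3) + (4−0) + 2 + 1 + (4−4) + (4−1) + 3 + 3 + (4−1) + (4−4) + (4−4) + (4−1) + 4 + (4−3) + 0 + (4−0) + 2 + 3 + 4
      = 1 + 4 + 2 + 1 + 0 + 3 + 3 + 3 + 3 + 0 + 0 + 3 + 4 + 1 + 0 + 4 + 2 + 3 + 4 = 41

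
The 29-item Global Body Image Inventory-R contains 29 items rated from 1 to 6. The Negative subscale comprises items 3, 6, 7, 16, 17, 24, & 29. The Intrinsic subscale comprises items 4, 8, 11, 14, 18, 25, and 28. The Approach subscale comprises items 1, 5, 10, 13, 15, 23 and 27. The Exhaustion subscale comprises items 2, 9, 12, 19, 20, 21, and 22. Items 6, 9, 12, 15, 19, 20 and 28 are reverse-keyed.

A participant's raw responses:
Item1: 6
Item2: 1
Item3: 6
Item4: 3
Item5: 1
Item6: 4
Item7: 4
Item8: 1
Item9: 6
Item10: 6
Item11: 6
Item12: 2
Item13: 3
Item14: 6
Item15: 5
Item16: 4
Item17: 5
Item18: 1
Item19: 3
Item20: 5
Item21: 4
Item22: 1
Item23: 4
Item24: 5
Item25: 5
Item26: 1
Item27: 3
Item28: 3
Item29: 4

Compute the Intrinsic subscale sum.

26

Intrinsic items: 4, 8, 11, 14, 18, 25, 28.
Of these, item 28 is reverse-keyed; reversed = (1+6) − raw = 7 − raw.
  item 4: 3
  item 8: 1
  item 11: 6
  item 14: 6
  item 18: 1
  item 25: 5
  item 28: 7 − 3 = 4
Sum = 3 + 1 + 6 + 6 + 1 + 5 + 4 = 26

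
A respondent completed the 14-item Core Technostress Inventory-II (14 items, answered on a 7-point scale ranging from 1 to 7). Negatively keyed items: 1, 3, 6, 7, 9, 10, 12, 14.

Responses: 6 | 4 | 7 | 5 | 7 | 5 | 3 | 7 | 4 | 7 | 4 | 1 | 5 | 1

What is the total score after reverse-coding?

Raw sum = 66. Negatively keyed items: 1, 3, 6, 7, 9, 10, 12, 14; their raw sum = 34.
Each reversal replaces raw with 8 − raw, changing the total by 8 − 2·raw per item.
Total = 66 + 8·8 − 2·34 = 66 + 64 − 68 = 62

62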